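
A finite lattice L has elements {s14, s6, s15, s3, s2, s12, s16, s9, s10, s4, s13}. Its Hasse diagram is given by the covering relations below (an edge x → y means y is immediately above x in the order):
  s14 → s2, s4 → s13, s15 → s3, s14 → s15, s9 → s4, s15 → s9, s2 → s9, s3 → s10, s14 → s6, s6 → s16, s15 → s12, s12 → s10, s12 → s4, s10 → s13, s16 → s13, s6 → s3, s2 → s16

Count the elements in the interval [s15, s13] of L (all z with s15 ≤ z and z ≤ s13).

7

The interval [s15, s13] = {s10, s12, s13, s15, s3, s4, s9}, which has 7 elements.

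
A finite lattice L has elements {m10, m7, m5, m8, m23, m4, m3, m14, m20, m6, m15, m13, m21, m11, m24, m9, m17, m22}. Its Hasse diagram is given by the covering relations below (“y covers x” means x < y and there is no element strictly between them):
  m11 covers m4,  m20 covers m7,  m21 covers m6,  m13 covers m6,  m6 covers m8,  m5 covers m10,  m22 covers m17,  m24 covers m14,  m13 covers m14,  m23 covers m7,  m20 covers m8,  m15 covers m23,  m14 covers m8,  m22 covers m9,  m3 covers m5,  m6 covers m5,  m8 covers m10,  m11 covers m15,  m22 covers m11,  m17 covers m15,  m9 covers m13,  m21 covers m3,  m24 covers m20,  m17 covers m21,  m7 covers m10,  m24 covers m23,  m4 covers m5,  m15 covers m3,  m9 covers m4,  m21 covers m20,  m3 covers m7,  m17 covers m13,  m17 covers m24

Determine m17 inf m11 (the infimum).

m15

Common lower bounds of {m17, m11}: m10, m15, m23, m3, m5, m7.
The greatest among these is m15.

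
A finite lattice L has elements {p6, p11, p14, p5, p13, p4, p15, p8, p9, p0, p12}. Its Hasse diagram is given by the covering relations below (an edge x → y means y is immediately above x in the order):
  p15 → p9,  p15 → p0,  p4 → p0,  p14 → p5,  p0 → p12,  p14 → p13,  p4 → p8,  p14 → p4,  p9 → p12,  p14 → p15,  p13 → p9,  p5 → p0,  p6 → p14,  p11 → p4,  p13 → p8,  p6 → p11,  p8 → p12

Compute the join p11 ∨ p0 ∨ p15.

Common upper bounds of {p11, p0, p15}: p0, p12.
The least among these is p0.

p0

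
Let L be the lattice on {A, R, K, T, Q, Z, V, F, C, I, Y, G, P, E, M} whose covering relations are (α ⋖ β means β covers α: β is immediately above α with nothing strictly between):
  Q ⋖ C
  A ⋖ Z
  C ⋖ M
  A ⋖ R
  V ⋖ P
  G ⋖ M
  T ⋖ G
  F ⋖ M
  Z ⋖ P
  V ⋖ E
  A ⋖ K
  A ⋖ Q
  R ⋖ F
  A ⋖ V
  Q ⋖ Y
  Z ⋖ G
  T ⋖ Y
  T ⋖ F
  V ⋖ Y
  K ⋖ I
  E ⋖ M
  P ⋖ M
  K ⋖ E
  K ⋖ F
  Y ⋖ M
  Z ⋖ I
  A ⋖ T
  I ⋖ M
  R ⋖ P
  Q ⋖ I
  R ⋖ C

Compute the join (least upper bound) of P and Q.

Common upper bounds of {P, Q}: M.
The least among these is M.

M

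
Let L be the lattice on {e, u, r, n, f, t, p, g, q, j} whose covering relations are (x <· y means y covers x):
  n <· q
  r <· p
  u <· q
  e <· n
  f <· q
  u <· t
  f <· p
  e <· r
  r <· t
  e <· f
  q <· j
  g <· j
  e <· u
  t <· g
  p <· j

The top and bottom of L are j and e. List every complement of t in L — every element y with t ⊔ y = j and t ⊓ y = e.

Need y with t ∨ y = j and t ∧ y = e.
Checking each element gives: f, n.

f, n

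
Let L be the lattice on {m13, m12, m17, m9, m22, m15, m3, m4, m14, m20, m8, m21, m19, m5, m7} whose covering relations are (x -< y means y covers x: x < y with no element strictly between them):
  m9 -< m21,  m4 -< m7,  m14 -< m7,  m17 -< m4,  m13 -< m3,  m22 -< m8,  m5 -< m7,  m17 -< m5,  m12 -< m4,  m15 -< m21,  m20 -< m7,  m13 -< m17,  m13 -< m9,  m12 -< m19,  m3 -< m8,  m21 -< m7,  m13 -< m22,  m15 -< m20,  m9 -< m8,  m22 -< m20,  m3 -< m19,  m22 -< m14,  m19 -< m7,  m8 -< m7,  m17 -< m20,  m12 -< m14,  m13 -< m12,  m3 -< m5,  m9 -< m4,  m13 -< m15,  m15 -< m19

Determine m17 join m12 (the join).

Common upper bounds of {m17, m12}: m4, m7.
The least among these is m4.

m4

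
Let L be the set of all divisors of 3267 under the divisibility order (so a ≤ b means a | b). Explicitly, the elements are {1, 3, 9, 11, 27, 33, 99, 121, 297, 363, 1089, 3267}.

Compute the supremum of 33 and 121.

363

Common upper bounds of {33, 121}: 1089, 3267, 363.
The least among these is 363.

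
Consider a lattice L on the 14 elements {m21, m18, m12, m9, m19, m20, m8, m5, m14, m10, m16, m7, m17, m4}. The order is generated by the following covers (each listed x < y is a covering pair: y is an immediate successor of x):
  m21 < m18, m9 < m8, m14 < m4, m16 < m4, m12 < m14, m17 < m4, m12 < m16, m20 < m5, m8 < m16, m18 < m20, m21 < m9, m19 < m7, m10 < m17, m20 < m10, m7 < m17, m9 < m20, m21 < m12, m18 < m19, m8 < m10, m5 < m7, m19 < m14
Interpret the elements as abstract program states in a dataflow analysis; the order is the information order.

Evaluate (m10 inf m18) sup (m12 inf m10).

m10 ∧ m18 = m18
m12 ∧ m10 = m21
m18 ∨ m21 = m18

m18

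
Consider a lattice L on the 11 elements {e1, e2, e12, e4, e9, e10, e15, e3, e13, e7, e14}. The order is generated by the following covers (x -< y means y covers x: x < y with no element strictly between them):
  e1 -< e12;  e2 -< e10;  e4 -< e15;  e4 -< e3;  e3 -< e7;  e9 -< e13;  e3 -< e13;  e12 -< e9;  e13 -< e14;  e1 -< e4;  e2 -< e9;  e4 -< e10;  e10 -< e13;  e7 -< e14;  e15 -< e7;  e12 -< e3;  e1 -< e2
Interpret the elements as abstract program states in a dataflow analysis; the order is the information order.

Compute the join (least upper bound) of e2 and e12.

e9

Common upper bounds of {e2, e12}: e13, e14, e9.
The least among these is e9.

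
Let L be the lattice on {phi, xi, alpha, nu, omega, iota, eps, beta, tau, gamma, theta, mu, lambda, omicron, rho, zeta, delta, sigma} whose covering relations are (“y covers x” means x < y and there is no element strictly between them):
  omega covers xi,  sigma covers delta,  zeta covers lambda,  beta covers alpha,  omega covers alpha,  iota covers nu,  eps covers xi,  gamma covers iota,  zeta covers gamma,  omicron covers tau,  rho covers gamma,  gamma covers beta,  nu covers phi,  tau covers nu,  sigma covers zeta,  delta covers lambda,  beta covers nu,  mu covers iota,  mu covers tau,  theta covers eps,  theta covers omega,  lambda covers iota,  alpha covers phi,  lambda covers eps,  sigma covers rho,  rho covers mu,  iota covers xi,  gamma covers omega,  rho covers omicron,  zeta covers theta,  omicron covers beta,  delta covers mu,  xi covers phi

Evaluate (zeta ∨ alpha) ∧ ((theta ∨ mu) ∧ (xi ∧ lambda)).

zeta ∨ alpha = zeta
theta ∨ mu = sigma
xi ∧ lambda = xi
sigma ∧ xi = xi
zeta ∧ xi = xi

xi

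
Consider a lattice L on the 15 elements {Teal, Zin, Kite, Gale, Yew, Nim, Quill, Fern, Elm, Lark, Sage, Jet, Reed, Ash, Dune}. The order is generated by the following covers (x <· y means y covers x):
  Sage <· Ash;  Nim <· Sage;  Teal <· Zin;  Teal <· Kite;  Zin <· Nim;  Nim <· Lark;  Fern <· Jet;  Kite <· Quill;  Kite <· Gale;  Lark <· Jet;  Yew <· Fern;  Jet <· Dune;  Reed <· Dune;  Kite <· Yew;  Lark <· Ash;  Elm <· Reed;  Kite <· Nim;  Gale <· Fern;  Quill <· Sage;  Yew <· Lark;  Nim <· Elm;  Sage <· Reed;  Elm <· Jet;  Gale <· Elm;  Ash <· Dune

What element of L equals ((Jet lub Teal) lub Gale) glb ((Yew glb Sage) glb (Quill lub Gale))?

Jet ∨ Teal = Jet
Jet ∨ Gale = Jet
Yew ∧ Sage = Kite
Quill ∨ Gale = Reed
Kite ∧ Reed = Kite
Jet ∧ Kite = Kite

Kite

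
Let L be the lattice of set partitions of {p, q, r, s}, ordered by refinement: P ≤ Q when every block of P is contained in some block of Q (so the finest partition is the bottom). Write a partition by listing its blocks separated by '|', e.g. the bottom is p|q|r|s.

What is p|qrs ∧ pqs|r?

p|qs|r

The meet (common refinement) of p|qrs and pqs|r intersects blocks pairwise, giving p|qs|r.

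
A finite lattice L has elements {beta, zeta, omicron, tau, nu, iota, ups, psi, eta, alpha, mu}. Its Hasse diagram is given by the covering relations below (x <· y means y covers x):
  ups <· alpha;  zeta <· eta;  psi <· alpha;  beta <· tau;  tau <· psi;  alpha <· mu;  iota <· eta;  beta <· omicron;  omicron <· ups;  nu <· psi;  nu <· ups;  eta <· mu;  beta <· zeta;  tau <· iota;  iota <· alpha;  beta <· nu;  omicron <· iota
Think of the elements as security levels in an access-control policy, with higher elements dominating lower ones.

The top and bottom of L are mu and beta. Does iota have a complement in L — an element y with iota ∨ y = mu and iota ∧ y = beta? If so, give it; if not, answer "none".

none

For every candidate y, either iota ∨ y ≠ mu or iota ∧ y ≠ beta; no complement exists.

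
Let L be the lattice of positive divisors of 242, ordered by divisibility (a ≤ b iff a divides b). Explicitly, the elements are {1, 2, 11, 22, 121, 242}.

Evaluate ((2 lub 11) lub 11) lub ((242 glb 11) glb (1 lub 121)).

22

2 ∨ 11 = 22
22 ∨ 11 = 22
242 ∧ 11 = 11
1 ∨ 121 = 121
11 ∧ 121 = 11
22 ∨ 11 = 22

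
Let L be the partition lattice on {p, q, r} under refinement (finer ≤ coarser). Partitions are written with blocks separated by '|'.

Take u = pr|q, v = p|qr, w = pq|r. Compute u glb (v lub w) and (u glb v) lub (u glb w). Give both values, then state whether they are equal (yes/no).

v lub w = pqr, so u glb (v lub w) = pr|q glb pqr = pr|q.
u glb v = p|q|r and u glb w = p|q|r, so (u glb v) lub (u glb w) = p|q|r lub p|q|r = p|q|r.
Equal: no.

pr|q; p|q|r; no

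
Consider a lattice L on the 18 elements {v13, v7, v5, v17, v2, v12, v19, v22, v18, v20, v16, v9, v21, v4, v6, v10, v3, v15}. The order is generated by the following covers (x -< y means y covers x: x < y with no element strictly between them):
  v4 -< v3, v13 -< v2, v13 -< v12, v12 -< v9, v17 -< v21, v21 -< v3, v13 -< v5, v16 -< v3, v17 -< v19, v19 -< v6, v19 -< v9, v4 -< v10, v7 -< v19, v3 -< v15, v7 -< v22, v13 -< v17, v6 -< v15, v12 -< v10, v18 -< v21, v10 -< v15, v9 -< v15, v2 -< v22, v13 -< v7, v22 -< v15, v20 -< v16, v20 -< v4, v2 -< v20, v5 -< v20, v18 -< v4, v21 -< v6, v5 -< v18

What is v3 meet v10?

Common lower bounds of {v3, v10}: v13, v18, v2, v20, v4, v5.
The greatest among these is v4.

v4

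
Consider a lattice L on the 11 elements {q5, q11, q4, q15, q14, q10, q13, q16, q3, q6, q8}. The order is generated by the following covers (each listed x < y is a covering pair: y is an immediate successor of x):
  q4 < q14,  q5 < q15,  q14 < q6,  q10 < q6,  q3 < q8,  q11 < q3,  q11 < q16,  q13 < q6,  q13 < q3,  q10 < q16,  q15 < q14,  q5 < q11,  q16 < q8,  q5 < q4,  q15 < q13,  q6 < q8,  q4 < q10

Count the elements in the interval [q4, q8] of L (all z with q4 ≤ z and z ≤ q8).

The interval [q4, q8] = {q10, q14, q16, q4, q6, q8}, which has 6 elements.

6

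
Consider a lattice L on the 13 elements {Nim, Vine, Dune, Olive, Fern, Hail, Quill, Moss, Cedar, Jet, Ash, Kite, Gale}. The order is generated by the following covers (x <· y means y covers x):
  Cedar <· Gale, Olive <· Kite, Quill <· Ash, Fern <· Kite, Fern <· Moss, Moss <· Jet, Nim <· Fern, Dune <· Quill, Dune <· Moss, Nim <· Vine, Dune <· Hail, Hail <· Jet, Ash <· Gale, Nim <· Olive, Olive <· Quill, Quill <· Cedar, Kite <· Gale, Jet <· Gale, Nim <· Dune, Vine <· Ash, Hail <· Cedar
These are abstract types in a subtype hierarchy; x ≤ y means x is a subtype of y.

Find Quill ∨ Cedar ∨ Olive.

Common upper bounds of {Quill, Cedar, Olive}: Cedar, Gale.
The least among these is Cedar.

Cedar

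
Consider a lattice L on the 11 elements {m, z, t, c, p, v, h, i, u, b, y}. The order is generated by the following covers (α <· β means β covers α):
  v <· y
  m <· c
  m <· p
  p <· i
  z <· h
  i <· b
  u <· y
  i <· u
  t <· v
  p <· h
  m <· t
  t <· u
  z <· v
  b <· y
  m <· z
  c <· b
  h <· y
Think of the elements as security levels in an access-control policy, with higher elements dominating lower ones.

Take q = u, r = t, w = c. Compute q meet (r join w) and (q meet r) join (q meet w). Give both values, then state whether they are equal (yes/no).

u; t; no

r join w = y, so q meet (r join w) = u meet y = u.
q meet r = t and q meet w = m, so (q meet r) join (q meet w) = t join m = t.
Equal: no.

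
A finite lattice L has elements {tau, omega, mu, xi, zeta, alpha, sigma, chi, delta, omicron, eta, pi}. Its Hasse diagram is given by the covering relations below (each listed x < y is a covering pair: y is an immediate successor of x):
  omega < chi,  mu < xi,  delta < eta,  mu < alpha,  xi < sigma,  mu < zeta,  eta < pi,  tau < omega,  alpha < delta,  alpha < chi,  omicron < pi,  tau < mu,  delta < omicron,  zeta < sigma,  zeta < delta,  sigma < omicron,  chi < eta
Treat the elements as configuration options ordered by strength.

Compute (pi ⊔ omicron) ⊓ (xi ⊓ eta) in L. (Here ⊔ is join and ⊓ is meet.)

pi ∨ omicron = pi
xi ∧ eta = mu
pi ∧ mu = mu

mu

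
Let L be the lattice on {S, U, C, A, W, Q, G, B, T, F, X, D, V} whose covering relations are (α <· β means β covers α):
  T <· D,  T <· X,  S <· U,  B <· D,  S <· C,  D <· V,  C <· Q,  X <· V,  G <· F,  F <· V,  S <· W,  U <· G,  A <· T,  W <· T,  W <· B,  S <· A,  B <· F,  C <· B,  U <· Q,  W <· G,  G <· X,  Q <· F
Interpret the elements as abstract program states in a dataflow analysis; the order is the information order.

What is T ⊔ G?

Common upper bounds of {T, G}: V, X.
The least among these is X.

X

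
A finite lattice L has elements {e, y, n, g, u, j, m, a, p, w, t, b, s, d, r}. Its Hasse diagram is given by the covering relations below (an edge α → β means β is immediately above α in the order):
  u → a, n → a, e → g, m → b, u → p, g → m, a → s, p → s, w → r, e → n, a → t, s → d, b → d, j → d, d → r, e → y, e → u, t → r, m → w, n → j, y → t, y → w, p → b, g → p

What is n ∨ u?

a

Common upper bounds of {n, u}: a, d, r, s, t.
The least among these is a.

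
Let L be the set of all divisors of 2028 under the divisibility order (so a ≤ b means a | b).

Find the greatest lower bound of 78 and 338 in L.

Common lower bounds of {78, 338}: 1, 13, 2, 26.
The greatest among these is 26.

26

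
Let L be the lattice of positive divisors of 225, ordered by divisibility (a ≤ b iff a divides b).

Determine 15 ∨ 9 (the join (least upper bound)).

45

In the divisibility order, the join is the least common multiple: lcm(15, 9) = 45.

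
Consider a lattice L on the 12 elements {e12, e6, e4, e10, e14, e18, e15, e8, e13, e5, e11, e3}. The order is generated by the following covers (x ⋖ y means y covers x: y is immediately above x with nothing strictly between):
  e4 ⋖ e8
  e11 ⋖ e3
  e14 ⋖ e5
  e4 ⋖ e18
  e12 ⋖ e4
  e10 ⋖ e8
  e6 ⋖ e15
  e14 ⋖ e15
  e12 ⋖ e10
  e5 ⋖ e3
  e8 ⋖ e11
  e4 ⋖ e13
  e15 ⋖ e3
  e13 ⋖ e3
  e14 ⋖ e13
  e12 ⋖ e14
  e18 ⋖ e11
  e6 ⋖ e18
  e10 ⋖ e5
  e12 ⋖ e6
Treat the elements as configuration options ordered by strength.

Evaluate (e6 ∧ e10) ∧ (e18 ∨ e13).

e12

e6 ∧ e10 = e12
e18 ∨ e13 = e3
e12 ∧ e3 = e12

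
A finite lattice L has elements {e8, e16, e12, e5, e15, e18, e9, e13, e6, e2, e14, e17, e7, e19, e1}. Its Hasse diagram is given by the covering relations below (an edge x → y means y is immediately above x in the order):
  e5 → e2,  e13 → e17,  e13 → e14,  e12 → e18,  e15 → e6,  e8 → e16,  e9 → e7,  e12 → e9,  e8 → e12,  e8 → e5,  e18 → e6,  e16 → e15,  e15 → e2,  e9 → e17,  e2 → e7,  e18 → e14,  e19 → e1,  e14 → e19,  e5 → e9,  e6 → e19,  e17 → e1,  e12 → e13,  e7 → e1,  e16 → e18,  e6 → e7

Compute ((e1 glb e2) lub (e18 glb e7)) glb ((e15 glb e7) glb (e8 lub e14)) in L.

e1 ∧ e2 = e2
e18 ∧ e7 = e18
e2 ∨ e18 = e7
e15 ∧ e7 = e15
e8 ∨ e14 = e14
e15 ∧ e14 = e16
e7 ∧ e16 = e16

e16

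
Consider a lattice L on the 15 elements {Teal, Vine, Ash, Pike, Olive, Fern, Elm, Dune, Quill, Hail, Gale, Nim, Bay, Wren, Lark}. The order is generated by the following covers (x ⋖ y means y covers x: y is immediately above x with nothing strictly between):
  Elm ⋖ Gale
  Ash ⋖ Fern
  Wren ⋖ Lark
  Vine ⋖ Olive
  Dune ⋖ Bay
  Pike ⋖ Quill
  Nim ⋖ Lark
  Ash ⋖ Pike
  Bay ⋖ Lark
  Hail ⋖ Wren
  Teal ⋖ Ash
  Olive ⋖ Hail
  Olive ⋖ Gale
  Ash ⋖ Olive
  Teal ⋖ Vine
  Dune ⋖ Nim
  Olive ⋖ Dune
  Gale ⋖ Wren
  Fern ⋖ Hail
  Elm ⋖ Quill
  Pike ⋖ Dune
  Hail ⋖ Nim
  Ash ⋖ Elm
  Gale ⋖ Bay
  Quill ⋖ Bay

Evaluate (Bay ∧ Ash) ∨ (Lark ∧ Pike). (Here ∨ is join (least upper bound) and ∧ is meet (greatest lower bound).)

Pike

Bay ∧ Ash = Ash
Lark ∧ Pike = Pike
Ash ∨ Pike = Pike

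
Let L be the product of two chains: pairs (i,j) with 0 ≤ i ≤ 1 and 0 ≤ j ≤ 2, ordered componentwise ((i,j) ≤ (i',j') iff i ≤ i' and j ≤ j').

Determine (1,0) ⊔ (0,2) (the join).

(1,2)

In a product of chains, the join is componentwise max, giving (1,2).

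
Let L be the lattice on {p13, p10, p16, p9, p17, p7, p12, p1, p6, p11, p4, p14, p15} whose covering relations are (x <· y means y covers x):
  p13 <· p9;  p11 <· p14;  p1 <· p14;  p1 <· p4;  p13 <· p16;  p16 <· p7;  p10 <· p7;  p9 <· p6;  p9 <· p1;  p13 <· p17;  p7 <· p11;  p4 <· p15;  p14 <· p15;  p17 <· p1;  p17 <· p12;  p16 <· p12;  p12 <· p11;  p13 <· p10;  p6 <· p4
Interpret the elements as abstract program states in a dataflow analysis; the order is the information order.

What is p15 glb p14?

Common lower bounds of {p15, p14}: p1, p10, p11, p12, p13, p14, p16, p17, p7, p9.
The greatest among these is p14.

p14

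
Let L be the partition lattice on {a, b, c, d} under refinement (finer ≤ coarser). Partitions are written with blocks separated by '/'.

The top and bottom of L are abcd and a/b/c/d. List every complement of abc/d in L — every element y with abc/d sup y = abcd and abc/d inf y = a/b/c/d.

a/b/cd, a/bd/c, ad/b/c

Need y with abc/d ∨ y = abcd and abc/d ∧ y = a/b/c/d.
Checking each element gives: a/b/cd, a/bd/c, ad/b/c.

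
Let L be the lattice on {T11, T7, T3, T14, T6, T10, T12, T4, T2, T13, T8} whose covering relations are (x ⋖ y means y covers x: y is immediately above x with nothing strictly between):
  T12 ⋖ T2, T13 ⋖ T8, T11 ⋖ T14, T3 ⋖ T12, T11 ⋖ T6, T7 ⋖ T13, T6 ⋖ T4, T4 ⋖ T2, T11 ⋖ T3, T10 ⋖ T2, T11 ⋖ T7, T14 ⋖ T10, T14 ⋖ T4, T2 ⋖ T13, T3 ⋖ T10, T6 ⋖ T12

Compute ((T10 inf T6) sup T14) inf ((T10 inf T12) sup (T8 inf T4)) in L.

T10 ∧ T6 = T11
T11 ∨ T14 = T14
T10 ∧ T12 = T3
T8 ∧ T4 = T4
T3 ∨ T4 = T2
T14 ∧ T2 = T14

T14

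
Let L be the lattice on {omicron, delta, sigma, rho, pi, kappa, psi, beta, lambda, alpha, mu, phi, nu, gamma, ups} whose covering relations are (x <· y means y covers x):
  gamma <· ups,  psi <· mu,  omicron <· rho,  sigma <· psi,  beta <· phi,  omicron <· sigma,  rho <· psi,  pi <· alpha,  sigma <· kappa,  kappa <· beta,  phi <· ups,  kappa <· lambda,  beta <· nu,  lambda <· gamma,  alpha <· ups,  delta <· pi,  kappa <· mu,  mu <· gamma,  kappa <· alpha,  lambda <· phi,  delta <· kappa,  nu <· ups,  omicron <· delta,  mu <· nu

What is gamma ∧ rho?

rho

Common lower bounds of {gamma, rho}: omicron, rho.
The greatest among these is rho.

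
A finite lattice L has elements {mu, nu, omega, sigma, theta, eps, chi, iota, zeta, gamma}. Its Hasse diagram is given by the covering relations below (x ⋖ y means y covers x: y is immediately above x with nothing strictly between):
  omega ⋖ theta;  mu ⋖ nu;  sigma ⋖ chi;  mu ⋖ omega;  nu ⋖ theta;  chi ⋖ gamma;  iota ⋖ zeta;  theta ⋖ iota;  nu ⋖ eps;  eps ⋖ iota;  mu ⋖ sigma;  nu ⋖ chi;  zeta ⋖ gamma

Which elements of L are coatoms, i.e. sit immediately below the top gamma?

chi, zeta

The coatoms are exactly the elements covered by gamma: chi, zeta.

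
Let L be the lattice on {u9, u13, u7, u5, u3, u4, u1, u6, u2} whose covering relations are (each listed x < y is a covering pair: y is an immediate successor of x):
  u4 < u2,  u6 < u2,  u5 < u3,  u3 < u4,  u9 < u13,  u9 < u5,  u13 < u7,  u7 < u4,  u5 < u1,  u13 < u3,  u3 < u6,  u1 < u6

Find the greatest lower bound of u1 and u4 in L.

Common lower bounds of {u1, u4}: u5, u9.
The greatest among these is u5.

u5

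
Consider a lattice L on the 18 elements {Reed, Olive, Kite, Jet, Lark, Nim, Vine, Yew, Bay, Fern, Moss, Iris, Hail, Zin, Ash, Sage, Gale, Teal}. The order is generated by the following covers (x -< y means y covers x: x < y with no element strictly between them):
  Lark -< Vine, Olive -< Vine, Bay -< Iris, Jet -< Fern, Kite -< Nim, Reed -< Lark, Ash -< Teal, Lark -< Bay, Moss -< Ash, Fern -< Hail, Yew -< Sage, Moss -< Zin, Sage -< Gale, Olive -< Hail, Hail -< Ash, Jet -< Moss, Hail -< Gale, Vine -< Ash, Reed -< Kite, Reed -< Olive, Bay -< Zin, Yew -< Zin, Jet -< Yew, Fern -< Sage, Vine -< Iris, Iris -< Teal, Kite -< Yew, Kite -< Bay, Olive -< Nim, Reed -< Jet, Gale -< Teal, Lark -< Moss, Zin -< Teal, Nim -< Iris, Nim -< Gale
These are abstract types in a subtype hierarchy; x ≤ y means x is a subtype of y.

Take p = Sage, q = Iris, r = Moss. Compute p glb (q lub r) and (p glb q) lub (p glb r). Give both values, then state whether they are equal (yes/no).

Sage; Yew; no

q lub r = Teal, so p glb (q lub r) = Sage glb Teal = Sage.
p glb q = Kite and p glb r = Jet, so (p glb q) lub (p glb r) = Kite lub Jet = Yew.
Equal: no.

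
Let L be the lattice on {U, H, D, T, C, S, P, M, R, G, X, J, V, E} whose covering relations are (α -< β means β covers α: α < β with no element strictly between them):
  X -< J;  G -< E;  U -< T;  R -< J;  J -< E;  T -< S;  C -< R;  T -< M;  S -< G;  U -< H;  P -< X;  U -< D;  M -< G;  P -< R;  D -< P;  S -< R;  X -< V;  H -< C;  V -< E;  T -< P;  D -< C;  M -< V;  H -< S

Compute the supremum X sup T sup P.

X

Common upper bounds of {X, T, P}: E, J, V, X.
The least among these is X.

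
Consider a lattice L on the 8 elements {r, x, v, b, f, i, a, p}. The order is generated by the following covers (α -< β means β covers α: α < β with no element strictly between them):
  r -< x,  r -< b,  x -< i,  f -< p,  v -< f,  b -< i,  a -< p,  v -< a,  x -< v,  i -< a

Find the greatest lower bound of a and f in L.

v

Common lower bounds of {a, f}: r, v, x.
The greatest among these is v.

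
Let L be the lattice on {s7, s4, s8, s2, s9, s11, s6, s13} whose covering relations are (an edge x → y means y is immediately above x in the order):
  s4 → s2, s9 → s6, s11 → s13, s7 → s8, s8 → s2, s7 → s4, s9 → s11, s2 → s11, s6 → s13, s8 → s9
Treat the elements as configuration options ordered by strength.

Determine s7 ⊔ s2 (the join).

s2

Common upper bounds of {s7, s2}: s11, s13, s2.
The least among these is s2.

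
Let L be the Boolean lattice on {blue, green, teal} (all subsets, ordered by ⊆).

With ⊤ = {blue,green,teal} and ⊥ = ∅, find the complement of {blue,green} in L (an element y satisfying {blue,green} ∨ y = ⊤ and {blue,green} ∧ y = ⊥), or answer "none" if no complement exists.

Need y with {blue,green} ∨ y = {blue,green,teal} and {blue,green} ∧ y = ∅.
Checking each element gives: {teal}.

{teal}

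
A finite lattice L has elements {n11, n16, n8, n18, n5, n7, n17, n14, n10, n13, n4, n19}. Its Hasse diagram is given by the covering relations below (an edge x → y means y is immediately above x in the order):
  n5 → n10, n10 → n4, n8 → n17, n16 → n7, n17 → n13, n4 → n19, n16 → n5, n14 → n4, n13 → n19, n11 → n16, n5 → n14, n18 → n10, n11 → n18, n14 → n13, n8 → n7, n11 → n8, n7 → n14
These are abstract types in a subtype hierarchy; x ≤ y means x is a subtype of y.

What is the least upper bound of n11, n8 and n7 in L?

Common upper bounds of {n11, n8, n7}: n13, n14, n19, n4, n7.
The least among these is n7.

n7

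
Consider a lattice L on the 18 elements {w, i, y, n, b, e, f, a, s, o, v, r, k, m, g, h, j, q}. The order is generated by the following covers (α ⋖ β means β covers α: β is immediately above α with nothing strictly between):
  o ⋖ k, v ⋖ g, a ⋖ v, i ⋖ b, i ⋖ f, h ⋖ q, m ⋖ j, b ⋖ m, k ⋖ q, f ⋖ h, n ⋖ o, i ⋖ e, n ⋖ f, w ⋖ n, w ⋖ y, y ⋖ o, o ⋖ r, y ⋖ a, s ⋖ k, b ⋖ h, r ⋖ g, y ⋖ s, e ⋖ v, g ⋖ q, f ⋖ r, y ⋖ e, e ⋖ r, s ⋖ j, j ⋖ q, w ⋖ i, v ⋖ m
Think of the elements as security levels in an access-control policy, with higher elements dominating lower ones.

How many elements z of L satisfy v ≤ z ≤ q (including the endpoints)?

5

The interval [v, q] = {g, j, m, q, v}, which has 5 elements.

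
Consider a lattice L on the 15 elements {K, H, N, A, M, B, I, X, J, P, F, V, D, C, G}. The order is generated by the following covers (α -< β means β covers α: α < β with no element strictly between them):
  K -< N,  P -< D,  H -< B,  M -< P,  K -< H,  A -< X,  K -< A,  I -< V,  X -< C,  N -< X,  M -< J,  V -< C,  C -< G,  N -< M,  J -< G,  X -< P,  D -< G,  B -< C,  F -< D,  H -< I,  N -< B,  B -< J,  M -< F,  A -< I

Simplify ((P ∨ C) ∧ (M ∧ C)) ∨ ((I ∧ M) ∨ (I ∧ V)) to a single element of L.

C

P ∨ C = G
M ∧ C = N
G ∧ N = N
I ∧ M = K
I ∧ V = I
K ∨ I = I
N ∨ I = C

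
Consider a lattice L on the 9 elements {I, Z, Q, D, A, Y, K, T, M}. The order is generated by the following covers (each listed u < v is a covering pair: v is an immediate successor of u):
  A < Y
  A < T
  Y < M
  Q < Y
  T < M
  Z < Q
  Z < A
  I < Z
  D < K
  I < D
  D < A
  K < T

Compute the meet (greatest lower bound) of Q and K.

I

Common lower bounds of {Q, K}: I.
The greatest among these is I.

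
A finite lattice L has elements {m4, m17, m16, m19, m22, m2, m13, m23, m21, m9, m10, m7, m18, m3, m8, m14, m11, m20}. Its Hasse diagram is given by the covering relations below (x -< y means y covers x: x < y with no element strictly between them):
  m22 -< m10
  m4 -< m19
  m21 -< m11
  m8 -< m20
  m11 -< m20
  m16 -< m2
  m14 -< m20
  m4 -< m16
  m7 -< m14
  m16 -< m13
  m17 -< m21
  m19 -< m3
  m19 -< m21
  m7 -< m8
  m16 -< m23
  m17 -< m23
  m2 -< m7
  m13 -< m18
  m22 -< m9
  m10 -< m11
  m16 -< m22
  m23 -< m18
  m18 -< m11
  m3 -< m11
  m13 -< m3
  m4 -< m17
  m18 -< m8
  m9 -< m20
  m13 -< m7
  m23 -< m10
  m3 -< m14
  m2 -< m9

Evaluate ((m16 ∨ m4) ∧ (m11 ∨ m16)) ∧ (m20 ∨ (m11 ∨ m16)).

m16 ∨ m4 = m16
m11 ∨ m16 = m11
m16 ∧ m11 = m16
m11 ∨ m16 = m11
m20 ∨ m11 = m20
m16 ∧ m20 = m16

m16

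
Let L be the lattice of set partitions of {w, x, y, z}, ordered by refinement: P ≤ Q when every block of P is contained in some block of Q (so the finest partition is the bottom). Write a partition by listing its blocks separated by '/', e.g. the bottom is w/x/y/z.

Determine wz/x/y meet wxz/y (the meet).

wz/x/y

The meet (common refinement) of wz/x/y and wxz/y intersects blocks pairwise, giving wz/x/y.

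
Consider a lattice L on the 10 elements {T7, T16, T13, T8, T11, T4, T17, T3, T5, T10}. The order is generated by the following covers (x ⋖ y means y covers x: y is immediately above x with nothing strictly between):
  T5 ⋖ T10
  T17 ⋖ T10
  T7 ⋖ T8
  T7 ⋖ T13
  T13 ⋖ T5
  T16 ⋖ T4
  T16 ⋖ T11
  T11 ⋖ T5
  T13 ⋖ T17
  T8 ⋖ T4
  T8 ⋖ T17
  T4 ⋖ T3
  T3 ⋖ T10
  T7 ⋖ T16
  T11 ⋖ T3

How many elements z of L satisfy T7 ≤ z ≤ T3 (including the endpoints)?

6

The interval [T7, T3] = {T11, T16, T3, T4, T7, T8}, which has 6 elements.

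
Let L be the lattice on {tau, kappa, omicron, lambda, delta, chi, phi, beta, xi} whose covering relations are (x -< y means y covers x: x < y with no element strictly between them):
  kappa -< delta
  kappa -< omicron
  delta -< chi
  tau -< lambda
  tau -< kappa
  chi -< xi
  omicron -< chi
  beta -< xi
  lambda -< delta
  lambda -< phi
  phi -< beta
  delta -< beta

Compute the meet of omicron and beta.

kappa

Common lower bounds of {omicron, beta}: kappa, tau.
The greatest among these is kappa.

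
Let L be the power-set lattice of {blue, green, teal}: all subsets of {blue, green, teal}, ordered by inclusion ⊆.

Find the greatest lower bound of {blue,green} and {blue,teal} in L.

{blue}

Under ⊆, meet is intersection: {blue,green} ∩ {blue,teal} = {blue}.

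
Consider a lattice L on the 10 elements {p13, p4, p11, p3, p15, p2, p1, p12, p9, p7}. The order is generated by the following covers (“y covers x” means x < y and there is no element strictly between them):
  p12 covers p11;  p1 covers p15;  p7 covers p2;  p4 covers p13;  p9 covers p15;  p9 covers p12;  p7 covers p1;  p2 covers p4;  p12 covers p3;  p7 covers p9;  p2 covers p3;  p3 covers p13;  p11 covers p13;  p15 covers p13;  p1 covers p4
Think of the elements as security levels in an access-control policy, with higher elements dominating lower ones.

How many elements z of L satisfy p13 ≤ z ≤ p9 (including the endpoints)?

6

The interval [p13, p9] = {p11, p12, p13, p15, p3, p9}, which has 6 elements.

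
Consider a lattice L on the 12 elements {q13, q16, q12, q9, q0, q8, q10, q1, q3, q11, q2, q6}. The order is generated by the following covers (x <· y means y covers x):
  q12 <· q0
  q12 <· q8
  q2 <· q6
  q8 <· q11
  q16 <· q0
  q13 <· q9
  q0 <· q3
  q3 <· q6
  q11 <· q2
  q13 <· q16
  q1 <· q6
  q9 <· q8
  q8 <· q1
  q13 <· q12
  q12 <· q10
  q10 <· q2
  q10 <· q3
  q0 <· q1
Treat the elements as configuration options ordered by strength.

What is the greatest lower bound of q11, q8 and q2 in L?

q8

Common lower bounds of {q11, q8, q2}: q12, q13, q8, q9.
The greatest among these is q8.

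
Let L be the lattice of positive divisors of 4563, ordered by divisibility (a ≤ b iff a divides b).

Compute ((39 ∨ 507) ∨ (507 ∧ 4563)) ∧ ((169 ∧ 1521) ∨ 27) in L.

507

39 ∨ 507 = 507
507 ∧ 4563 = 507
507 ∨ 507 = 507
169 ∧ 1521 = 169
169 ∨ 27 = 4563
507 ∧ 4563 = 507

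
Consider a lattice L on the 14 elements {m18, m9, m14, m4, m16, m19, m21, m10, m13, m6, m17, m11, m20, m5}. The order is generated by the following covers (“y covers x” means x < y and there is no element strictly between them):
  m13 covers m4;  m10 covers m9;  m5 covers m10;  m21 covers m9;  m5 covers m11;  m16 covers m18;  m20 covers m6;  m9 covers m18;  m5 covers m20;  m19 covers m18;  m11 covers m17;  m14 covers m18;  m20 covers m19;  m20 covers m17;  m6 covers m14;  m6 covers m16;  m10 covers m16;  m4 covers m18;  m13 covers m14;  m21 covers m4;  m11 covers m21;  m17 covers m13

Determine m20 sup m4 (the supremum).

Common upper bounds of {m20, m4}: m20, m5.
The least among these is m20.

m20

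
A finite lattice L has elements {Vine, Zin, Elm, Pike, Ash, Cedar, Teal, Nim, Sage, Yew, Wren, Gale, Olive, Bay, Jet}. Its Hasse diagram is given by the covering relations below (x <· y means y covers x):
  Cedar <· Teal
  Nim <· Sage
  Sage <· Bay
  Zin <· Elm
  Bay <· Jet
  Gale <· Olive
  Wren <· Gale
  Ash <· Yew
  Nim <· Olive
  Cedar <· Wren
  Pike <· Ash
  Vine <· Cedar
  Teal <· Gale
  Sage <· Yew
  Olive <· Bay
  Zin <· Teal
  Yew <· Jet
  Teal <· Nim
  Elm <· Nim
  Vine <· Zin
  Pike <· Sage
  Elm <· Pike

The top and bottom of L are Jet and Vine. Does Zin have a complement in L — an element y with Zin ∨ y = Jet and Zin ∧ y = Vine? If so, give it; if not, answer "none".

none

For every candidate y, either Zin ∨ y ≠ Jet or Zin ∧ y ≠ Vine; no complement exists.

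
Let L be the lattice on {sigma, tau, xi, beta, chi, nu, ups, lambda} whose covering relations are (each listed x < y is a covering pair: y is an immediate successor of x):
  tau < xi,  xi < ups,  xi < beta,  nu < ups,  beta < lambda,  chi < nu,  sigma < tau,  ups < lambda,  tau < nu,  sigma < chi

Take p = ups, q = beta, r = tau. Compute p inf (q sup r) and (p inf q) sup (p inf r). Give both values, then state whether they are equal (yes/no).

q sup r = beta, so p inf (q sup r) = ups inf beta = xi.
p inf q = xi and p inf r = tau, so (p inf q) sup (p inf r) = xi sup tau = xi.
Equal: yes.

xi; xi; yes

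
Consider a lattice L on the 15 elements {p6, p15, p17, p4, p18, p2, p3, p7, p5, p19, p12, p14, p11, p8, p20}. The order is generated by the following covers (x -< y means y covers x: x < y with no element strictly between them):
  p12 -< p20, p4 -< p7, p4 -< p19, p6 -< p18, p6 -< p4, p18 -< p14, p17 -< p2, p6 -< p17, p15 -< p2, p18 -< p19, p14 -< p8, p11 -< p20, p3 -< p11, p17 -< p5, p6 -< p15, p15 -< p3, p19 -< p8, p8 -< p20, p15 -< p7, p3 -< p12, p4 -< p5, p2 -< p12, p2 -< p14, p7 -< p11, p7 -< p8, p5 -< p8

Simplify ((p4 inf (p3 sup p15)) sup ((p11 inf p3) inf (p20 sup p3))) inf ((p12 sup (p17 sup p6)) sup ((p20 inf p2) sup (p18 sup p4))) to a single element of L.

p3 ∨ p15 = p3
p4 ∧ p3 = p6
p11 ∧ p3 = p3
p20 ∨ p3 = p20
p3 ∧ p20 = p3
p6 ∨ p3 = p3
p17 ∨ p6 = p17
p12 ∨ p17 = p12
p20 ∧ p2 = p2
p18 ∨ p4 = p19
p2 ∨ p19 = p8
p12 ∨ p8 = p20
p3 ∧ p20 = p3

p3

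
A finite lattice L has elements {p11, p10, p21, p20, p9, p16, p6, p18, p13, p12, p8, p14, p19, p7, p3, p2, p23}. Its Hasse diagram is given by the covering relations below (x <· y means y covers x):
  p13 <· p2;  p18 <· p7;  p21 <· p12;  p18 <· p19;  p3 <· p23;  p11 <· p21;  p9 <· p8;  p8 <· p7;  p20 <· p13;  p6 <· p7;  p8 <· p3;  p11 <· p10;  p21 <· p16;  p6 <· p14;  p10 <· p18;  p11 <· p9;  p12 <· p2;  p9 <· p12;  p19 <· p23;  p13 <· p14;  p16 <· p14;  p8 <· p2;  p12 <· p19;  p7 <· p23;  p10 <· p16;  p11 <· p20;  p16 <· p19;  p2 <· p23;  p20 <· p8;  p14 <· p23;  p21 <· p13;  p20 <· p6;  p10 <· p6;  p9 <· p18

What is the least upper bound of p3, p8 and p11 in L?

Common upper bounds of {p3, p8, p11}: p23, p3.
The least among these is p3.

p3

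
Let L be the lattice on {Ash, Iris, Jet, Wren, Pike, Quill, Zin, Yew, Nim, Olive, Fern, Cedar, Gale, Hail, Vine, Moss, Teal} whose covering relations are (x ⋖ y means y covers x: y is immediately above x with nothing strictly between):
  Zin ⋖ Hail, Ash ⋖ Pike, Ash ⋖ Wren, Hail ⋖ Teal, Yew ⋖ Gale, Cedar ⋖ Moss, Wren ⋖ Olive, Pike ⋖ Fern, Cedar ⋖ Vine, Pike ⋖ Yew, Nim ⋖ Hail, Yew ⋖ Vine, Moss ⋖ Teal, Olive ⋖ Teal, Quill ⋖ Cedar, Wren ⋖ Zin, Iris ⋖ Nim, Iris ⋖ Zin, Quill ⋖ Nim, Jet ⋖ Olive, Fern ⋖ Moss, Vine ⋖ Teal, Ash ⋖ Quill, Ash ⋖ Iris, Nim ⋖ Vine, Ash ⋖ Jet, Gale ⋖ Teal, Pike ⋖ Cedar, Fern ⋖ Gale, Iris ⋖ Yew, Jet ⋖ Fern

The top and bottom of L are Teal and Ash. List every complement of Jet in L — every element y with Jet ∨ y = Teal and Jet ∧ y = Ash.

Hail, Nim, Vine, Zin

Need y with Jet ∨ y = Teal and Jet ∧ y = Ash.
Checking each element gives: Hail, Nim, Vine, Zin.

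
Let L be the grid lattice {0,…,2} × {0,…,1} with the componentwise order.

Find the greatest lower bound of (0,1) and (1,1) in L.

(0,1)

In a product of chains, the meet is componentwise min, giving (0,1).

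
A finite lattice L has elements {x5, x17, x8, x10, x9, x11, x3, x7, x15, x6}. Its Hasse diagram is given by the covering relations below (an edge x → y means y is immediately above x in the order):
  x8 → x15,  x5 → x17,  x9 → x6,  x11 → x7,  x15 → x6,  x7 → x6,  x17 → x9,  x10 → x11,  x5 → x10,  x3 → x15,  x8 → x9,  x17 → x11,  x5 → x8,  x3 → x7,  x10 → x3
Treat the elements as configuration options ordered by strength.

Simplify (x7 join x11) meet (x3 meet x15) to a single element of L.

x3

x7 ∨ x11 = x7
x3 ∧ x15 = x3
x7 ∧ x3 = x3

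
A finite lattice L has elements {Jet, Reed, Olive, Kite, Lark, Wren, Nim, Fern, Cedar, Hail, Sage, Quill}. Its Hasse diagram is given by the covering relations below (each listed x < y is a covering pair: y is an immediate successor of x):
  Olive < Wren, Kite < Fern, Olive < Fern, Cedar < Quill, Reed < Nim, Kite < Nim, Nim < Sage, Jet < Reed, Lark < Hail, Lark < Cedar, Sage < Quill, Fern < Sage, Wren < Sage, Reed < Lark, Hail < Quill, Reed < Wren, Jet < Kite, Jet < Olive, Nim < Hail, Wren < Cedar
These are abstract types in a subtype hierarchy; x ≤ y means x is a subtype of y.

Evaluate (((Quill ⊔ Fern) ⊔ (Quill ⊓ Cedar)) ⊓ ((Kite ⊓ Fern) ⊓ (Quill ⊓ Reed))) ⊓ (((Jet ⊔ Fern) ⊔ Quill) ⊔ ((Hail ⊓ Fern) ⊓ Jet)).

Quill ∨ Fern = Quill
Quill ∧ Cedar = Cedar
Quill ∨ Cedar = Quill
Kite ∧ Fern = Kite
Quill ∧ Reed = Reed
Kite ∧ Reed = Jet
Quill ∧ Jet = Jet
Jet ∨ Fern = Fern
Fern ∨ Quill = Quill
Hail ∧ Fern = Kite
Kite ∧ Jet = Jet
Quill ∨ Jet = Quill
Jet ∧ Quill = Jet

Jet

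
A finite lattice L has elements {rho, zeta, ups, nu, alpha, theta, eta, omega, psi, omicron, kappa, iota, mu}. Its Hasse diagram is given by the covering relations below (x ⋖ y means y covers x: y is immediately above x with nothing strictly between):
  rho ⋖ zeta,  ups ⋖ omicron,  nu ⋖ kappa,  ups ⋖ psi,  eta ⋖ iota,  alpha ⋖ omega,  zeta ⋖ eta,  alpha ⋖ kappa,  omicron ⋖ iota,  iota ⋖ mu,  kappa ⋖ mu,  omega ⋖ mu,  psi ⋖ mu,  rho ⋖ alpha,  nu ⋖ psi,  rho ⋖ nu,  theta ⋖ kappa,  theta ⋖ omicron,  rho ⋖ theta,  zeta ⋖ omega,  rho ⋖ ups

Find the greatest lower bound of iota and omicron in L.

omicron

Common lower bounds of {iota, omicron}: omicron, rho, theta, ups.
The greatest among these is omicron.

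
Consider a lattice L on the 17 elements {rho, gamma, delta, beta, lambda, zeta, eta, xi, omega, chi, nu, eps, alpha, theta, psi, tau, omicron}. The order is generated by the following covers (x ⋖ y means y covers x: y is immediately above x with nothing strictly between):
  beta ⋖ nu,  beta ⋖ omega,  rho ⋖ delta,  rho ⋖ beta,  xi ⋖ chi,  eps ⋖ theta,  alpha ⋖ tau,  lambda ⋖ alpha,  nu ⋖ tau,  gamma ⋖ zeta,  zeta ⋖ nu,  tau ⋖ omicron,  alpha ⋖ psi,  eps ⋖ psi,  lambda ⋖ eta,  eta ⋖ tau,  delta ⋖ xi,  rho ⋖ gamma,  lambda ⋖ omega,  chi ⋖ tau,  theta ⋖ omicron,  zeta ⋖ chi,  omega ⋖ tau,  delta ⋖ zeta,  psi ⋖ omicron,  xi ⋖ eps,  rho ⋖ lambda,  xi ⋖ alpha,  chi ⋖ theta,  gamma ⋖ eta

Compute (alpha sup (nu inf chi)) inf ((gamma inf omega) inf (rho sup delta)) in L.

rho

nu ∧ chi = zeta
alpha ∨ zeta = tau
gamma ∧ omega = rho
rho ∨ delta = delta
rho ∧ delta = rho
tau ∧ rho = rho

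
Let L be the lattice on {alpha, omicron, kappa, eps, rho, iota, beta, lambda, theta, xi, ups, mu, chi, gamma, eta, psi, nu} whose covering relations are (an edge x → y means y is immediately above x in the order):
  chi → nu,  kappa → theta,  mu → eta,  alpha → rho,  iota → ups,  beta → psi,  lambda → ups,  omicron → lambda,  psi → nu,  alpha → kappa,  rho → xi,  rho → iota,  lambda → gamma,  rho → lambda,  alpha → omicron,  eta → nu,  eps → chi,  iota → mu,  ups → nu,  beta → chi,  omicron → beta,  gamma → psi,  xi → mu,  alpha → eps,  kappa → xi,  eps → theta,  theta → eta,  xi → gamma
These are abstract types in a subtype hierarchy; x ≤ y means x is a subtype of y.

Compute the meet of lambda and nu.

lambda

Common lower bounds of {lambda, nu}: alpha, lambda, omicron, rho.
The greatest among these is lambda.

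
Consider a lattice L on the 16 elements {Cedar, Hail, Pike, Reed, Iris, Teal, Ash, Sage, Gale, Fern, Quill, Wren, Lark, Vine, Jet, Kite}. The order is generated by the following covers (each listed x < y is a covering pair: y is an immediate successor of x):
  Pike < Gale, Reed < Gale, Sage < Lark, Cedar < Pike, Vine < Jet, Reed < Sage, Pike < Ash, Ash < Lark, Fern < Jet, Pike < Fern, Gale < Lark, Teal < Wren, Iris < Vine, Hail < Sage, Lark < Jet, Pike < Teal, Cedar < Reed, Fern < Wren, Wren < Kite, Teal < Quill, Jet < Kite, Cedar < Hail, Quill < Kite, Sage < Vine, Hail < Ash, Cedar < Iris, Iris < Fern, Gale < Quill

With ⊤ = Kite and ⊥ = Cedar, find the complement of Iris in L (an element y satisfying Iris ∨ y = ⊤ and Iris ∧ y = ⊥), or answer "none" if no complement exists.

Quill

Need y with Iris ∨ y = Kite and Iris ∧ y = Cedar.
Checking each element gives: Quill.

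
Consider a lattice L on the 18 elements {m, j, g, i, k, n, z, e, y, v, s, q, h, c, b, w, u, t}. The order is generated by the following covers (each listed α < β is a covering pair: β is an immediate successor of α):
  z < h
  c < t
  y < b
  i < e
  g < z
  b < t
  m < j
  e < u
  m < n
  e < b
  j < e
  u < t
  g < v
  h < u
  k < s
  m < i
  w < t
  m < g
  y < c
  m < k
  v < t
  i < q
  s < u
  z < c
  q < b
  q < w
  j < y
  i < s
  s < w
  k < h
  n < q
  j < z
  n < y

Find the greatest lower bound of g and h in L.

Common lower bounds of {g, h}: g, m.
The greatest among these is g.

g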